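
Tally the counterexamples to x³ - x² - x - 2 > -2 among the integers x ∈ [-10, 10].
Counterexamples in [-10, 10]: {-10, -9, -8, -7, -6, -5, -4, -3, -2, -1, 0, 1}.

Counting them gives 12 values.

Answer: 12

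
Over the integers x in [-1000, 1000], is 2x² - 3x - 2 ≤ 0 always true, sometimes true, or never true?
Holds at x = 0: LHS = 2·0² - 3·0 - 2 = -2; -2 ≤ 0 — holds
Fails at x = -1: LHS = 2·(-1)² - 3·(-1) - 2 = 3; 3 ≤ 0 — FAILS
It is satisfied by some integers in the range but not all.

Answer: Sometimes true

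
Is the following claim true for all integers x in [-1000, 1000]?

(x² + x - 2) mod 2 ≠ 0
The claim fails at x = 0:
x = 0: LHS = (0² + 0 - 2) mod 2 = (-2) mod 2 = 0; 0 ≠ 0 — FAILS

Because a single integer refutes it, the statement is false.

Answer: False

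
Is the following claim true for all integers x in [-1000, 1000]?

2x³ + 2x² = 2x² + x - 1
The claim fails at x = 0:
x = 0: LHS = 2·0³ + 2·0² = 0, RHS = 2·0² + 0 - 1 = -1; 0 = -1 — FAILS

Because a single integer refutes it, the statement is false.

Answer: False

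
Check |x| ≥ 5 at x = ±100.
x = 100: LHS = |100| = 100; 100 ≥ 5 — holds
x = -100: LHS = |-100| = 100; 100 ≥ 5 — holds

Answer: Yes, holds for both x = 100 and x = -100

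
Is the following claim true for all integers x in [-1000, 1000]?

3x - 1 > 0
The claim fails at x = 0:
x = 0: LHS = 3·0 - 1 = -1; -1 > 0 — FAILS

Because a single integer refutes it, the statement is false.

Answer: False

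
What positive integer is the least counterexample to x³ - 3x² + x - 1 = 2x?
Testing positive integers:
x = 1: LHS = 1³ - 3·1² + 1 - 1 = -2, RHS = 2·1 = 2; -2 = 2 — FAILS  ← smallest positive counterexample

Answer: x = 1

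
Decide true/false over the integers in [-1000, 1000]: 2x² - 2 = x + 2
The claim fails at x = 0:
x = 0: LHS = 2·0² - 2 = -2, RHS = 0 + 2 = 2; -2 = 2 — FAILS

Because a single integer refutes it, the statement is false.

Answer: False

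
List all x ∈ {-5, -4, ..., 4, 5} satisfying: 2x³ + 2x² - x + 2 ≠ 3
Holds for: {-5, -4, -3, -2, 0, 1, 2, 3, 4, 5}
Fails for: {-1}

Answer: {-5, -4, -3, -2, 0, 1, 2, 3, 4, 5}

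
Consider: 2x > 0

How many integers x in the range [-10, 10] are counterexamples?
Counterexamples in [-10, 10]: {-10, -9, -8, -7, -6, -5, -4, -3, -2, -1, 0}.

Counting them gives 11 values.

Answer: 11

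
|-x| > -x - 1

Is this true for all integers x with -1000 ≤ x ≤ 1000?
Over all integers in [-1000, 1000], LHS − RHS is smallest at x = 0, where it equals 1:
x = 0: LHS = |-0| = |0| = 0, RHS = -0 - 1 = -1; 0 > -1 — holds
At the ends of the range:
x = -1000: LHS = |-(-1000)| = |1000| = 1000, RHS = -(-1000) - 1 = 999; 1000 > 999 — holds
x = 1000: LHS = |-1000| = 1000, RHS = -1000 - 1 = -1001; 1000 > -1001 — holds
Hence LHS − RHS is never zero or negative, i.e. LHS > RHS throughout, so the relation holds for every integer in [-1000, 1000].

No counterexample exists.

Answer: True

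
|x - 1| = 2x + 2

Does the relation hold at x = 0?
x = 0: LHS = |0 - 1| = |-1| = 1, RHS = 2·0 + 2 = 2; 1 = 2 — FAILS

The relation fails at x = 0, so x = 0 is a counterexample.

Answer: No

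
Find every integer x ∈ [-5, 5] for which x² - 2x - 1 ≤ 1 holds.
Holds for: {0, 1, 2}
Fails for: {-5, -4, -3, -2, -1, 3, 4, 5}

Answer: {0, 1, 2}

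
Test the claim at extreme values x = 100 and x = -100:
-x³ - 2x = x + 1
x = 100: LHS = -100³ - 2·100 = -1000200, RHS = 100 + 1 = 101; -1000200 = 101 — FAILS
x = -100: LHS = -(-100)³ - 2·(-100) = 1000200, RHS = (-100) + 1 = -99; 1000200 = -99 — FAILS

Answer: No, fails for both x = 100 and x = -100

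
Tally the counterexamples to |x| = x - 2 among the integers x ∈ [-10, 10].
Counterexamples in [-10, 10]: {-10, -9, -8, -7, -6, -5, -4, -3, -2, -1, 0, 1, 2, 3, 4, 5, 6, 7, 8, 9, 10}.

Counting them gives 21 values.

Answer: 21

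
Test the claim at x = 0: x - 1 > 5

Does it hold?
x = 0: LHS = 0 - 1 = -1; -1 > 5 — FAILS

The relation fails at x = 0, so x = 0 is a counterexample.

Answer: No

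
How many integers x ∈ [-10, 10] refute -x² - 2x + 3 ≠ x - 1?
Counterexamples in [-10, 10]: {-4, 1}.

Counting them gives 2 values.

Answer: 2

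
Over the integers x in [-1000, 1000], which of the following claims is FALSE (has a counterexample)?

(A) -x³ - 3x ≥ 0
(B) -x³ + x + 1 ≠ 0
(A) x = 1: LHS = -1³ - 3·1 = -4; -4 ≥ 0 — FAILS

(B) Track d = LHS − RHS over the integers in [-1000, 1000]. Equality would need d = 0, but d changes sign only between consecutive integers, jumping over 0:
x = 1: LHS = -1³ + 1 + 1 = 1; 1 ≠ 0 — holds  (d = 1)
x = 2: LHS = -2³ + 2 + 1 = -5; -5 ≠ 0 — holds  (d = -5)
Away from these crossings d keeps a constant sign, and checking every integer in [-1000, 1000] confirms d ≠ 0 throughout. Hence the two sides are never equal, so the relation holds for every integer in [-1000, 1000].

Only (A) has a counterexample.

Answer: A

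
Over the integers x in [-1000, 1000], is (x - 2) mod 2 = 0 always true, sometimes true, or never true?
Holds at x = 0: LHS = (0 - 2) mod 2 = (-2) mod 2 = 0; 0 = 0 — holds
Fails at x = 1: LHS = (1 - 2) mod 2 = (-1) mod 2 = 1; 1 = 0 — FAILS
It is satisfied by some integers in the range but not all.

Answer: Sometimes true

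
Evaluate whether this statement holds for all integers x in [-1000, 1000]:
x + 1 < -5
The claim fails at x = 0:
x = 0: LHS = 0 + 1 = 1; 1 < -5 — FAILS

Because a single integer refutes it, the statement is false.

Answer: False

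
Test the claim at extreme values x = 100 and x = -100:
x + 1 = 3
x = 100: LHS = 100 + 1 = 101; 101 = 3 — FAILS
x = -100: LHS = (-100) + 1 = -99; -99 = 3 — FAILS

Answer: No, fails for both x = 100 and x = -100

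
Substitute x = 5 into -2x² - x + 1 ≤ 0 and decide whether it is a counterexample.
Substitute x = 5 into the relation:
x = 5: LHS = -2·5² - 5 + 1 = -54; -54 ≤ 0 — holds

The claim holds here, so x = 5 is not a counterexample. (A counterexample exists elsewhere, e.g. x = 0.)

Answer: No, x = 5 is not a counterexample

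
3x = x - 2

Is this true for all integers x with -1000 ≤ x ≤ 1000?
The claim fails at x = 0:
x = 0: LHS = 3·0 = 0, RHS = 0 - 2 = -2; 0 = -2 — FAILS

Because a single integer refutes it, the statement is false.

Answer: False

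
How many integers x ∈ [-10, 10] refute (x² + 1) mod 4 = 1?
Counterexamples in [-10, 10]: {-9, -7, -5, -3, -1, 1, 3, 5, 7, 9}.

Counting them gives 10 values.

Answer: 10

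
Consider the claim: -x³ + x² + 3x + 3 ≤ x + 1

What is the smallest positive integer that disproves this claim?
Testing positive integers:
x = 1: LHS = -1³ + 1² + 3·1 + 3 = 6, RHS = 1 + 1 = 2; 6 ≤ 2 — FAILS  ← smallest positive counterexample

Answer: x = 1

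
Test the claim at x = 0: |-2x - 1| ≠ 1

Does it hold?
x = 0: LHS = |-2·0 - 1| = |-1| = 1; 1 ≠ 1 — FAILS

The relation fails at x = 0, so x = 0 is a counterexample.

Answer: No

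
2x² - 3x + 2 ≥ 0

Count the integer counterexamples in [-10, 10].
Over all integers in [-10, 10], LHS − RHS is smallest at x = 1, where it equals 1:
x = 1: LHS = 2·1² - 3·1 + 2 = 1; 1 ≥ 0 — holds
At the ends of the range:
x = -10: LHS = 2·(-10)² - 3·(-10) + 2 = 232; 232 ≥ 0 — holds
x = 10: LHS = 2·10² - 3·10 + 2 = 172; 172 ≥ 0 — holds
Hence LHS − RHS is never negative, i.e. LHS ≥ RHS throughout, so the relation holds for every integer in [-10, 10].

No counterexample appears in that range.

Answer: 0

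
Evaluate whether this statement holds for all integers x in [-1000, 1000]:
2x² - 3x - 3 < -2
The claim fails at x = -1:
x = -1: LHS = 2·(-1)² - 3·(-1) - 3 = 2; 2 < -2 — FAILS

Because a single integer refutes it, the statement is false.

Answer: False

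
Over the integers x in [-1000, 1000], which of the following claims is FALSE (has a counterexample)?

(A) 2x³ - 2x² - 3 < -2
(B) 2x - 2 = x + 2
(A) x = 2: LHS = 2·2³ - 2·2² - 3 = 5; 5 < -2 — FAILS
(B) x = 0: LHS = 2·0 - 2 = -2, RHS = 0 + 2 = 2; -2 = 2 — FAILS

Answer: Both A and B are false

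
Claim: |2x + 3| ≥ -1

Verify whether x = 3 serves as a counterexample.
Substitute x = 3 into the relation:
x = 3: LHS = |2·3 + 3| = |9| = 9; 9 ≥ -1 — holds

The relation holds at x = 3, so it is not a counterexample.

Answer: No, x = 3 is not a counterexample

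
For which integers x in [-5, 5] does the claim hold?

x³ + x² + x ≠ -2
Track d = LHS − RHS over the integers in [-5, 5]. Equality would need d = 0, but d changes sign only between consecutive integers, jumping over 0:
x = -2: LHS = (-2)³ + (-2)² + (-2) = -6; -6 ≠ -2 — holds  (d = -4)
x = -1: LHS = (-1)³ + (-1)² + (-1) = -1; -1 ≠ -2 — holds  (d = 1)
Away from these crossings d keeps a constant sign, and checking every integer in [-5, 5] confirms d ≠ 0 throughout. Hence the two sides are never equal, so the relation holds for every integer in [-5, 5].

Answer: All integers in [-5, 5]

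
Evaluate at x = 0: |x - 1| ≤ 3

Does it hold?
x = 0: LHS = |0 - 1| = |-1| = 1; 1 ≤ 3 — holds

The relation is satisfied at x = 0.

Answer: Yes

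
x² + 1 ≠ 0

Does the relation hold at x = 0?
x = 0: LHS = 0² + 1 = 1; 1 ≠ 0 — holds

The relation is satisfied at x = 0.

Answer: Yes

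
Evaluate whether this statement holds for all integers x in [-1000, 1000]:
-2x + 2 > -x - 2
The claim fails at x = 4:
x = 4: LHS = -2·4 + 2 = -6, RHS = -4 - 2 = -6; -6 > -6 — FAILS

Because a single integer refutes it, the statement is false.

Answer: False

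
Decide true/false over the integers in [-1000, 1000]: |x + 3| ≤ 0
The claim fails at x = 0:
x = 0: LHS = |0 + 3| = |3| = 3; 3 ≤ 0 — FAILS

Because a single integer refutes it, the statement is false.

Answer: False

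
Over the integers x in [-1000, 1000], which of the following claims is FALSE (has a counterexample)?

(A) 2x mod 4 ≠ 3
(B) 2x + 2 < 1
(A) For a polynomial with integer coefficients, its value mod 4 depends only on x mod 4, so it suffices to check one representative of each residue class, x = 0, 1, 2, 3:
x = 0: LHS = (2·0) mod 4 = 0 mod 4 = 0; 0 ≠ 3 — holds
x = 1: LHS = (2·1) mod 4 = 2 mod 4 = 2; 2 ≠ 3 — holds
x = 2: LHS = (2·2) mod 4 = 4 mod 4 = 0; 0 ≠ 3 — holds
x = 3: LHS = (2·3) mod 4 = 6 mod 4 = 2; 2 ≠ 3 — holds
The relation holds in every residue class, so the relation holds for every integer in [-1000, 1000].

(B) x = 0: LHS = 2·0 + 2 = 2; 2 < 1 — FAILS

Only (B) has a counterexample.

Answer: B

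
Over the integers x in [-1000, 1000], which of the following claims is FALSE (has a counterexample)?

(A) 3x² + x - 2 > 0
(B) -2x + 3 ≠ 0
(A) x = 0: LHS = 3·0² + 0 - 2 = -2; -2 > 0 — FAILS

(B) Track d = LHS − RHS over the integers in [-1000, 1000]. Equality would need d = 0, but d changes sign only between consecutive integers, jumping over 0:
x = 1: LHS = -2·1 + 3 = 1; 1 ≠ 0 — holds  (d = 1)
x = 2: LHS = -2·2 + 3 = -1; -1 ≠ 0 — holds  (d = -1)
Away from these crossings d keeps a constant sign, and checking every integer in [-1000, 1000] confirms d ≠ 0 throughout. Hence the two sides are never equal, so the relation holds for every integer in [-1000, 1000].

Only (A) has a counterexample.

Answer: A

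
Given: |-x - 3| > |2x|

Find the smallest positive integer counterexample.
Testing positive integers:
x = 1: LHS = |-1 - 3| = |-4| = 4, RHS = |2·1| = |2| = 2; 4 > 2 — holds
x = 2: LHS = |-2 - 3| = |-5| = 5, RHS = |2·2| = |4| = 4; 5 > 4 — holds
x = 3: LHS = |-3 - 3| = |-6| = 6, RHS = |2·3| = |6| = 6; 6 > 6 — FAILS  ← smallest positive counterexample

Answer: x = 3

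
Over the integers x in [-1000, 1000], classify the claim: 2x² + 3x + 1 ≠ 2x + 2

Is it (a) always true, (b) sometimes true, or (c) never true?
Holds at x = 0: LHS = 2·0² + 3·0 + 1 = 1, RHS = 2·0 + 2 = 2; 1 ≠ 2 — holds
Fails at x = -1: LHS = 2·(-1)² + 3·(-1) + 1 = 0, RHS = 2·(-1) + 2 = 0; 0 ≠ 0 — FAILS
It is satisfied by some integers in the range but not all.

Answer: Sometimes true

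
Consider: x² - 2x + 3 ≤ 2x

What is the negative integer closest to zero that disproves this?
Testing negative integers from -1 downward:
x = -1: LHS = (-1)² - 2·(-1) + 3 = 6, RHS = 2·(-1) = -2; 6 ≤ -2 — FAILS  ← closest negative counterexample to 0

Answer: x = -1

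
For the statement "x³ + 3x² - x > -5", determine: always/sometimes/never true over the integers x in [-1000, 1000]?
Holds at x = 0: LHS = 0³ + 3·0² - 0 = 0; 0 > -5 — holds
Fails at x = -4: LHS = (-4)³ + 3·(-4)² - (-4) = -12; -12 > -5 — FAILS
It is satisfied by some integers in the range but not all.

Answer: Sometimes true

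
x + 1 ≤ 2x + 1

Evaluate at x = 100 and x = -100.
x = 100: LHS = 100 + 1 = 101, RHS = 2·100 + 1 = 201; 101 ≤ 201 — holds
x = -100: LHS = (-100) + 1 = -99, RHS = 2·(-100) + 1 = -199; -99 ≤ -199 — FAILS

Answer: Partially: holds for x = 100, fails for x = -100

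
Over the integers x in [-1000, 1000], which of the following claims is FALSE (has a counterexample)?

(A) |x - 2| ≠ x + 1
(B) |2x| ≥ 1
(A) Track d = LHS − RHS over the integers in [-1000, 1000]. Equality would need d = 0, but d changes sign only between consecutive integers, jumping over 0:
x = 0: LHS = |0 - 2| = |-2| = 2, RHS = 0 + 1 = 1; 2 ≠ 1 — holds  (d = 1)
x = 1: LHS = |1 - 2| = |-1| = 1, RHS = 1 + 1 = 2; 1 ≠ 2 — holds  (d = -1)
Away from these crossings d keeps a constant sign, and checking every integer in [-1000, 1000] confirms d ≠ 0 throughout. Hence the two sides are never equal, so the relation holds for every integer in [-1000, 1000].

(B) x = 0: LHS = |2·0| = |0| = 0; 0 ≥ 1 — FAILS

Only (B) has a counterexample.

Answer: B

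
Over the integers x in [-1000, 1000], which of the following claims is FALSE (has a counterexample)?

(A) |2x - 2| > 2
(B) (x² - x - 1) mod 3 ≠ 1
(A) x = 0: LHS = |2·0 - 2| = |-2| = 2; 2 > 2 — FAILS
(B) x = -1: LHS = ((-1)² - (-1) - 1) mod 3 = 1 mod 3 = 1; 1 ≠ 1 — FAILS

Answer: Both A and B are false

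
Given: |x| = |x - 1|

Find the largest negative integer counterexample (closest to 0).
Testing negative integers from -1 downward:
x = -1: LHS = |-1| = 1, RHS = |(-1) - 1| = |-2| = 2; 1 = 2 — FAILS  ← closest negative counterexample to 0

Answer: x = -1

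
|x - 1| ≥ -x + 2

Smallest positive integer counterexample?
Testing positive integers:
x = 1: LHS = |1 - 1| = |0| = 0, RHS = -1 + 2 = 1; 0 ≥ 1 — FAILS  ← smallest positive counterexample

Answer: x = 1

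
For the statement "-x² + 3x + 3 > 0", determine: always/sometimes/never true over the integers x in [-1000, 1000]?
Holds at x = 0: LHS = -0² + 3·0 + 3 = 3; 3 > 0 — holds
Fails at x = -1: LHS = -(-1)² + 3·(-1) + 3 = -1; -1 > 0 — FAILS
It is satisfied by some integers in the range but not all.

Answer: Sometimes true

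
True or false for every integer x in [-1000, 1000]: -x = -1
The claim fails at x = 0:
x = 0: LHS = -0 = 0; 0 = -1 — FAILS

Because a single integer refutes it, the statement is false.

Answer: False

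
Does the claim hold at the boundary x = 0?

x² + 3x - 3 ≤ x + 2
x = 0: LHS = 0² + 3·0 - 3 = -3, RHS = 0 + 2 = 2; -3 ≤ 2 — holds

The relation is satisfied at x = 0.

Answer: Yes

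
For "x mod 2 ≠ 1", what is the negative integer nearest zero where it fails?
Testing negative integers from -1 downward:
x = -1: LHS = (-1) mod 2 = 1; 1 ≠ 1 — FAILS  ← closest negative counterexample to 0

Answer: x = -1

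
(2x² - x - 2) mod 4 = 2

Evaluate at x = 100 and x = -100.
x = 100: LHS = (2·100² - 100 - 2) mod 4 = 19898 mod 4 = 2; 2 = 2 — holds
x = -100: LHS = (2·(-100)² - (-100) - 2) mod 4 = 20098 mod 4 = 2; 2 = 2 — holds

Answer: Yes, holds for both x = 100 and x = -100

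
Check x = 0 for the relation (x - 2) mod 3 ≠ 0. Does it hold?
x = 0: LHS = (0 - 2) mod 3 = (-2) mod 3 = 1; 1 ≠ 0 — holds

The relation is satisfied at x = 0.

Answer: Yes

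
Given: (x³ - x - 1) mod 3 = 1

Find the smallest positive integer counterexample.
Testing positive integers:
x = 1: LHS = (1³ - 1 - 1) mod 3 = (-1) mod 3 = 2; 2 = 1 — FAILS  ← smallest positive counterexample

Answer: x = 1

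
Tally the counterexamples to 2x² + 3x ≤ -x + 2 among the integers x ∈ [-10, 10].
Counterexamples in [-10, 10]: {-10, -9, -8, -7, -6, -5, -4, -3, 1, 2, 3, 4, 5, 6, 7, 8, 9, 10}.

Counting them gives 18 values.

Answer: 18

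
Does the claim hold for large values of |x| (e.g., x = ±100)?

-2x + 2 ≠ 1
x = 100: LHS = -2·100 + 2 = -198; -198 ≠ 1 — holds
x = -100: LHS = -2·(-100) + 2 = 202; 202 ≠ 1 — holds

Answer: Yes, holds for both x = 100 and x = -100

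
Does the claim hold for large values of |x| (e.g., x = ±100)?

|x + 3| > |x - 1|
x = 100: LHS = |100 + 3| = |103| = 103, RHS = |100 - 1| = |99| = 99; 103 > 99 — holds
x = -100: LHS = |(-100) + 3| = |-97| = 97, RHS = |(-100) - 1| = |-101| = 101; 97 > 101 — FAILS

Answer: Partially: holds for x = 100, fails for x = -100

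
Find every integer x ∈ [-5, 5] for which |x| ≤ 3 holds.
Holds for: {-3, -2, -1, 0, 1, 2, 3}
Fails for: {-5, -4, 4, 5}

Answer: {-3, -2, -1, 0, 1, 2, 3}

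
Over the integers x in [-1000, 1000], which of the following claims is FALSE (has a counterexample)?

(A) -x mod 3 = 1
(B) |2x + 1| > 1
(A) x = 0: LHS = (-0) mod 3 = 0 mod 3 = 0; 0 = 1 — FAILS
(B) x = 0: LHS = |2·0 + 1| = |1| = 1; 1 > 1 — FAILS

Answer: Both A and B are false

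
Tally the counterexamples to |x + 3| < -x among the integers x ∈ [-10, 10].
Counterexamples in [-10, 10]: {-1, 0, 1, 2, 3, 4, 5, 6, 7, 8, 9, 10}.

Counting them gives 12 values.

Answer: 12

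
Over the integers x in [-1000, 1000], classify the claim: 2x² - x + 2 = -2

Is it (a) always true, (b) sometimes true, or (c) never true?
Over all integers in [-1000, 1000], LHS − RHS is always positive; it is smallest at x = 0, where it equals 4:
x = 0: LHS = 2·0² - 0 + 2 = 2; 2 = -2 — FAILS
At the ends of the range:
x = -1000: LHS = 2·(-1000)² - (-1000) + 2 = 2001002; 2001002 = -2 — FAILS
x = 1000: LHS = 2·1000² - 1000 + 2 = 1999002; 1999002 = -2 — FAILS
Hence LHS − RHS is never 0, i.e. the two sides are never equal, so the claimed relation (=) fails for every integer in [-1000, 1000].

No integer in the range satisfies it.

Answer: Never true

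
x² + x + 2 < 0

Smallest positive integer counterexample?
Testing positive integers:
x = 1: LHS = 1² + 1 + 2 = 4; 4 < 0 — FAILS  ← smallest positive counterexample

Answer: x = 1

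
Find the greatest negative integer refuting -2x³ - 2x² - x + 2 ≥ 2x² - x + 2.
Testing negative integers from -1 downward:
x = -1: LHS = -2·(-1)³ - 2·(-1)² - (-1) + 2 = 3, RHS = 2·(-1)² - (-1) + 2 = 5; 3 ≥ 5 — FAILS  ← closest negative counterexample to 0

Answer: x = -1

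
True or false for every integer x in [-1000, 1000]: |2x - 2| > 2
The claim fails at x = 0:
x = 0: LHS = |2·0 - 2| = |-2| = 2; 2 > 2 — FAILS

Because a single integer refutes it, the statement is false.

Answer: False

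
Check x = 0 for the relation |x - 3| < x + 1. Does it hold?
x = 0: LHS = |0 - 3| = |-3| = 3, RHS = 0 + 1 = 1; 3 < 1 — FAILS

The relation fails at x = 0, so x = 0 is a counterexample.

Answer: No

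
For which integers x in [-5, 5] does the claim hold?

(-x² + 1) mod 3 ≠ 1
Holds for: {-5, -4, -2, -1, 1, 2, 4, 5}
Fails for: {-3, 0, 3}

Answer: {-5, -4, -2, -1, 1, 2, 4, 5}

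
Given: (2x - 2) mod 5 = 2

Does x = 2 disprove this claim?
Substitute x = 2 into the relation:
x = 2: LHS = (2·2 - 2) mod 5 = 2 mod 5 = 2; 2 = 2 — holds

The claim holds here, so x = 2 is not a counterexample. (A counterexample exists elsewhere, e.g. x = 0.)

Answer: No, x = 2 is not a counterexample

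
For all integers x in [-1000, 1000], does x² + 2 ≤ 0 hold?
The claim fails at x = 0:
x = 0: LHS = 0² + 2 = 2; 2 ≤ 0 — FAILS

Because a single integer refutes it, the statement is false.

Answer: False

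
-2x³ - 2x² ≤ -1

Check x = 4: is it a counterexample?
Substitute x = 4 into the relation:
x = 4: LHS = -2·4³ - 2·4² = -160; -160 ≤ -1 — holds

The claim holds here, so x = 4 is not a counterexample. (A counterexample exists elsewhere, e.g. x = 0.)

Answer: No, x = 4 is not a counterexample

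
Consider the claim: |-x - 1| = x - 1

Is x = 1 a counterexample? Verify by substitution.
Substitute x = 1 into the relation:
x = 1: LHS = |-1 - 1| = |-2| = 2, RHS = 1 - 1 = 0; 2 = 0 — FAILS

Since the claim fails at x = 1, this value is a counterexample.

Answer: Yes, x = 1 is a counterexample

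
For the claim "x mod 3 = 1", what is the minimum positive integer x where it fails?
Testing positive integers:
x = 1: LHS = 1 mod 3 = 1; 1 = 1 — holds
x = 2: LHS = 2 mod 3 = 2; 2 = 1 — FAILS  ← smallest positive counterexample

Answer: x = 2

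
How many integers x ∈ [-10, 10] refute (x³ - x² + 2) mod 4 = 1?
Counterexamples in [-10, 10]: {-10, -9, -8, -7, -6, -5, -4, -3, -2, -1, 0, 1, 2, 3, 4, 5, 6, 7, 8, 9, 10}.

Counting them gives 21 values.

Answer: 21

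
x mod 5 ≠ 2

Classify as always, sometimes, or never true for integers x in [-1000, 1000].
Holds at x = 0: LHS = 0 mod 5 = 0; 0 ≠ 2 — holds
Fails at x = 2: LHS = 2 mod 5 = 2; 2 ≠ 2 — FAILS
It is satisfied by some integers in the range but not all.

Answer: Sometimes true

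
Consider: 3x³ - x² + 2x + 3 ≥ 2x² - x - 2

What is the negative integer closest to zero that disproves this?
Testing negative integers from -1 downward:
x = -1: LHS = 3·(-1)³ - (-1)² + 2·(-1) + 3 = -3, RHS = 2·(-1)² - (-1) - 2 = 1; -3 ≥ 1 — FAILS  ← closest negative counterexample to 0

Answer: x = -1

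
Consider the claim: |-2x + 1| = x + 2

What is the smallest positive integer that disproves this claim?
Testing positive integers:
x = 1: LHS = |-2·1 + 1| = |-1| = 1, RHS = 1 + 2 = 3; 1 = 3 — FAILS  ← smallest positive counterexample

Answer: x = 1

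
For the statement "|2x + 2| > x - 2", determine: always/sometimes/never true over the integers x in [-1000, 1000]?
Over all integers in [-1000, 1000], LHS − RHS is smallest at x = -1, where it equals 3:
x = -1: LHS = |2·(-1) + 2| = |0| = 0, RHS = (-1) - 2 = -3; 0 > -3 — holds
At the ends of the range:
x = -1000: LHS = |2·(-1000) + 2| = |-1998| = 1998, RHS = (-1000) - 2 = -1002; 1998 > -1002 — holds
x = 1000: LHS = |2·1000 + 2| = |2002| = 2002, RHS = 1000 - 2 = 998; 2002 > 998 — holds
Hence LHS − RHS is never zero or negative, i.e. LHS > RHS throughout, so the relation holds for every integer in [-1000, 1000].

No counterexample exists.

Answer: Always true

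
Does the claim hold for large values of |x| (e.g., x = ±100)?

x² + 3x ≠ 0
x = 100: LHS = 100² + 3·100 = 10300; 10300 ≠ 0 — holds
x = -100: LHS = (-100)² + 3·(-100) = 9700; 9700 ≠ 0 — holds

Answer: Yes, holds for both x = 100 and x = -100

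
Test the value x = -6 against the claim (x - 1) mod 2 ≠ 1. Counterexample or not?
Substitute x = -6 into the relation:
x = -6: LHS = ((-6) - 1) mod 2 = (-7) mod 2 = 1; 1 ≠ 1 — FAILS

Since the claim fails at x = -6, this value is a counterexample.

Answer: Yes, x = -6 is a counterexample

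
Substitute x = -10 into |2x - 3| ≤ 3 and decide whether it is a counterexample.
Substitute x = -10 into the relation:
x = -10: LHS = |2·(-10) - 3| = |-23| = 23; 23 ≤ 3 — FAILS

Since the claim fails at x = -10, this value is a counterexample.

Answer: Yes, x = -10 is a counterexample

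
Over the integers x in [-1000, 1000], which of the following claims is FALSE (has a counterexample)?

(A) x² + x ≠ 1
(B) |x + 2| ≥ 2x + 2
(A) Track d = LHS − RHS over the integers in [-1000, 1000]. Equality would need d = 0, but d changes sign only between consecutive integers, jumping over 0:
x = -2: LHS = (-2)² + (-2) = 2; 2 ≠ 1 — holds  (d = 1)
x = -1: LHS = (-1)² + (-1) = 0; 0 ≠ 1 — holds  (d = -1)
x = 0: LHS = 0² + 0 = 0; 0 ≠ 1 — holds  (d = -1)
x = 1: LHS = 1² + 1 = 2; 2 ≠ 1 — holds  (d = 1)
Away from these crossings d keeps a constant sign, and checking every integer in [-1000, 1000] confirms d ≠ 0 throughout. Hence the two sides are never equal, so the relation holds for every integer in [-1000, 1000].

(B) x = 1: LHS = |1 + 2| = |3| = 3, RHS = 2·1 + 2 = 4; 3 ≥ 4 — FAILS

Only (B) has a counterexample.

Answer: B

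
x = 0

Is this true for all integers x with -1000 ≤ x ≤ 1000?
The claim fails at x = 1:
x = 1: 1 = 0 — FAILS

Because a single integer refutes it, the statement is false.

Answer: False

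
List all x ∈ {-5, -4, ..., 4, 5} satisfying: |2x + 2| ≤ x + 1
Holds for: {-1}
Fails for: {-5, -4, -3, -2, 0, 1, 2, 3, 4, 5}

Answer: {-1}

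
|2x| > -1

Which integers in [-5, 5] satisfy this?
An absolute value is never negative, so the left side is ≥ 0 for every x, while the right side is -1. Tightest case in [-5, 5] is x = 0:
x = 0: LHS = |2·0| = |0| = 0; 0 > -1 — holds
Hence LHS − RHS is never zero or negative, i.e. LHS > RHS throughout, so the relation holds for every integer in [-5, 5].

Answer: All integers in [-5, 5]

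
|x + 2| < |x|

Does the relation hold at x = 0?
x = 0: LHS = |0 + 2| = |2| = 2, RHS = |0| = 0; 2 < 0 — FAILS

The relation fails at x = 0, so x = 0 is a counterexample.

Answer: No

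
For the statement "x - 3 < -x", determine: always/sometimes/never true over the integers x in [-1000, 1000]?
Holds at x = 0: LHS = 0 - 3 = -3, RHS = -0 = 0; -3 < 0 — holds
Fails at x = 2: LHS = 2 - 3 = -1; -1 < -2 — FAILS
It is satisfied by some integers in the range but not all.

Answer: Sometimes true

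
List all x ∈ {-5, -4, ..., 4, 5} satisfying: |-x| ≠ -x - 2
Over all integers in [-5, 5], LHS − RHS is always positive; it is smallest at x = 0, where it equals 2:
x = 0: LHS = |-0| = |0| = 0, RHS = -0 - 2 = -2; 0 ≠ -2 — holds
At the ends of the range:
x = -5: LHS = |-(-5)| = |5| = 5, RHS = -(-5) - 2 = 3; 5 ≠ 3 — holds
x = 5: LHS = |-5| = 5, RHS = -5 - 2 = -7; 5 ≠ -7 — holds
Hence LHS − RHS is never 0, i.e. the two sides are never equal, so the relation holds for every integer in [-5, 5].

Answer: All integers in [-5, 5]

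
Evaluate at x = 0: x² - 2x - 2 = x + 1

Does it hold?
x = 0: LHS = 0² - 2·0 - 2 = -2, RHS = 0 + 1 = 1; -2 = 1 — FAILS

The relation fails at x = 0, so x = 0 is a counterexample.

Answer: No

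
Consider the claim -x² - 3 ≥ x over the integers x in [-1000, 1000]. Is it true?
The claim fails at x = 0:
x = 0: LHS = -0² - 3 = -3; -3 ≥ 0 — FAILS

Because a single integer refutes it, the statement is false.

Answer: False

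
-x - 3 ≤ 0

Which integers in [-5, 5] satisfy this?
Holds for: {-3, -2, -1, 0, 1, 2, 3, 4, 5}
Fails for: {-5, -4}

Answer: {-3, -2, -1, 0, 1, 2, 3, 4, 5}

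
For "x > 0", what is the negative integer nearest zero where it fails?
Testing negative integers from -1 downward:
x = -1: -1 > 0 — FAILS  ← closest negative counterexample to 0

Answer: x = -1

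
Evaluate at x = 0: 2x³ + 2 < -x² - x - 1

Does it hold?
x = 0: LHS = 2·0³ + 2 = 2, RHS = -0² - 0 - 1 = -1; 2 < -1 — FAILS

The relation fails at x = 0, so x = 0 is a counterexample.

Answer: No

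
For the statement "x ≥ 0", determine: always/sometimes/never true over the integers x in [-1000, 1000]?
Holds at x = 0: 0 ≥ 0 — holds
Fails at x = -1: -1 ≥ 0 — FAILS
It is satisfied by some integers in the range but not all.

Answer: Sometimes true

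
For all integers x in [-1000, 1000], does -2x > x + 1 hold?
The claim fails at x = 0:
x = 0: LHS = -2·0 = 0, RHS = 0 + 1 = 1; 0 > 1 — FAILS

Because a single integer refutes it, the statement is false.

Answer: False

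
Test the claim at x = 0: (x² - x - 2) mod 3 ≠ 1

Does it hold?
x = 0: LHS = (0² - 0 - 2) mod 3 = (-2) mod 3 = 1; 1 ≠ 1 — FAILS

The relation fails at x = 0, so x = 0 is a counterexample.

Answer: No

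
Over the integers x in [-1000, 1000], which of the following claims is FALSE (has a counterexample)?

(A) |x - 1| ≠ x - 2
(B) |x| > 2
(A) Over all integers in [-1000, 1000], LHS − RHS is always positive; it is smallest at x = 1, where it equals 1:
x = 1: LHS = |1 - 1| = |0| = 0, RHS = 1 - 2 = -1; 0 ≠ -1 — holds
At the ends of the range:
x = -1000: LHS = |(-1000) - 1| = |-1001| = 1001, RHS = (-1000) - 2 = -1002; 1001 ≠ -1002 — holds
x = 1000: LHS = |1000 - 1| = |999| = 999, RHS = 1000 - 2 = 998; 999 ≠ 998 — holds
Hence LHS − RHS is never 0, i.e. the two sides are never equal, so the relation holds for every integer in [-1000, 1000].

(B) x = 0: LHS = |0| = 0; 0 > 2 — FAILS

Only (B) has a counterexample.

Answer: B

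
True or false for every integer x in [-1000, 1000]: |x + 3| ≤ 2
The claim fails at x = 0:
x = 0: LHS = |0 + 3| = |3| = 3; 3 ≤ 2 — FAILS

Because a single integer refutes it, the statement is false.

Answer: False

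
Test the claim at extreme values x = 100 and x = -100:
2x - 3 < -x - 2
x = 100: LHS = 2·100 - 3 = 197, RHS = -100 - 2 = -102; 197 < -102 — FAILS
x = -100: LHS = 2·(-100) - 3 = -203, RHS = -(-100) - 2 = 98; -203 < 98 — holds

Answer: Partially: fails for x = 100, holds for x = -100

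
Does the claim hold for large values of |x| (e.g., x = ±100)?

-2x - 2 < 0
x = 100: LHS = -2·100 - 2 = -202; -202 < 0 — holds
x = -100: LHS = -2·(-100) - 2 = 198; 198 < 0 — FAILS

Answer: Partially: holds for x = 100, fails for x = -100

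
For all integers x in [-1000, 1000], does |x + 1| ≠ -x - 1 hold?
The claim fails at x = -1:
x = -1: LHS = |(-1) + 1| = |0| = 0, RHS = -(-1) - 1 = 0; 0 ≠ 0 — FAILS

Because a single integer refutes it, the statement is false.

Answer: False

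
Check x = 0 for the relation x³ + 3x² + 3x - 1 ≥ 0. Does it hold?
x = 0: LHS = 0³ + 3·0² + 3·0 - 1 = -1; -1 ≥ 0 — FAILS

The relation fails at x = 0, so x = 0 is a counterexample.

Answer: No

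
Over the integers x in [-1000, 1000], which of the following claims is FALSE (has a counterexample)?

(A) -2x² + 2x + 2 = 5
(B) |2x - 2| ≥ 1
(A) x = 0: LHS = -2·0² + 2·0 + 2 = 2; 2 = 5 — FAILS
(B) x = 1: LHS = |2·1 - 2| = |0| = 0; 0 ≥ 1 — FAILS

Answer: Both A and B are false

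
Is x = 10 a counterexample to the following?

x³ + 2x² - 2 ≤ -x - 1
Substitute x = 10 into the relation:
x = 10: LHS = 10³ + 2·10² - 2 = 1198, RHS = -10 - 1 = -11; 1198 ≤ -11 — FAILS

Since the claim fails at x = 10, this value is a counterexample.

Answer: Yes, x = 10 is a counterexample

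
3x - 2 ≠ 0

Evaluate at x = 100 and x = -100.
x = 100: LHS = 3·100 - 2 = 298; 298 ≠ 0 — holds
x = -100: LHS = 3·(-100) - 2 = -302; -302 ≠ 0 — holds

Answer: Yes, holds for both x = 100 and x = -100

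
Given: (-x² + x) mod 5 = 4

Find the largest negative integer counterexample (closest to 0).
Testing negative integers from -1 downward:
x = -1: LHS = (-(-1)² + (-1)) mod 5 = (-2) mod 5 = 3; 3 = 4 — FAILS  ← closest negative counterexample to 0

Answer: x = -1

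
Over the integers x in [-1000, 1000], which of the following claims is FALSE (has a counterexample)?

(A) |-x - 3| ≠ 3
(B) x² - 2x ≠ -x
(A) x = 0: LHS = |-0 - 3| = |-3| = 3; 3 ≠ 3 — FAILS
(B) x = 0: LHS = 0² - 2·0 = 0, RHS = -0 = 0; 0 ≠ 0 — FAILS

Answer: Both A and B are false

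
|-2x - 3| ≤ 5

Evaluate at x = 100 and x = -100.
x = 100: LHS = |-2·100 - 3| = |-203| = 203; 203 ≤ 5 — FAILS
x = -100: LHS = |-2·(-100) - 3| = |197| = 197; 197 ≤ 5 — FAILS

Answer: No, fails for both x = 100 and x = -100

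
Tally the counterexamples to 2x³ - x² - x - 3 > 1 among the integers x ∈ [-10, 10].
Counterexamples in [-10, 10]: {-10, -9, -8, -7, -6, -5, -4, -3, -2, -1, 0, 1}.

Counting them gives 12 values.

Answer: 12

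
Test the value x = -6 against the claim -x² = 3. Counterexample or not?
Substitute x = -6 into the relation:
x = -6: LHS = -(-6)² = -36; -36 = 3 — FAILS

Since the claim fails at x = -6, this value is a counterexample.

Answer: Yes, x = -6 is a counterexample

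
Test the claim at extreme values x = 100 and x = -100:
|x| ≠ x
x = 100: LHS = |100| = 100; 100 ≠ 100 — FAILS
x = -100: LHS = |-100| = 100; 100 ≠ -100 — holds

Answer: Partially: fails for x = 100, holds for x = -100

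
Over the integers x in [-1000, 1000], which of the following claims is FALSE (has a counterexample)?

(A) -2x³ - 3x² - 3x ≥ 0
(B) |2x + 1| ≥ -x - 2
(A) x = 1: LHS = -2·1³ - 3·1² - 3·1 = -8; -8 ≥ 0 — FAILS

(B) Over all integers in [-1000, 1000], LHS − RHS is smallest at x = -1, where it equals 2:
x = -1: LHS = |2·(-1) + 1| = |-1| = 1, RHS = -(-1) - 2 = -1; 1 ≥ -1 — holds
At the ends of the range:
x = -1000: LHS = |2·(-1000) + 1| = |-1999| = 1999, RHS = -(-1000) - 2 = 998; 1999 ≥ 998 — holds
x = 1000: LHS = |2·1000 + 1| = |2001| = 2001, RHS = -1000 - 2 = -1002; 2001 ≥ -1002 — holds
Hence LHS − RHS is never negative, i.e. LHS ≥ RHS throughout, so the relation holds for every integer in [-1000, 1000].

Only (A) has a counterexample.

Answer: A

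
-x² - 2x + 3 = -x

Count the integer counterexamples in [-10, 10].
Counterexamples in [-10, 10]: {-10, -9, -8, -7, -6, -5, -4, -3, -2, -1, 0, 1, 2, 3, 4, 5, 6, 7, 8, 9, 10}.

Counting them gives 21 values.

Answer: 21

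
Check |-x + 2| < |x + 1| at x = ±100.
x = 100: LHS = |-100 + 2| = |-98| = 98, RHS = |100 + 1| = |101| = 101; 98 < 101 — holds
x = -100: LHS = |-(-100) + 2| = |102| = 102, RHS = |(-100) + 1| = |-99| = 99; 102 < 99 — FAILS

Answer: Partially: holds for x = 100, fails for x = -100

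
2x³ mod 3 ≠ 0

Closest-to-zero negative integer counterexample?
Testing negative integers from -1 downward:
x = -1: LHS = (2·(-1)³) mod 3 = (-2) mod 3 = 1; 1 ≠ 0 — holds
x = -2: LHS = (2·(-2)³) mod 3 = (-16) mod 3 = 2; 2 ≠ 0 — holds
x = -3: LHS = (2·(-3)³) mod 3 = (-54) mod 3 = 0; 0 ≠ 0 — FAILS  ← closest negative counterexample to 0

Answer: x = -3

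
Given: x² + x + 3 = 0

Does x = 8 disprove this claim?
Substitute x = 8 into the relation:
x = 8: LHS = 8² + 8 + 3 = 75; 75 = 0 — FAILS

Since the claim fails at x = 8, this value is a counterexample.

Answer: Yes, x = 8 is a counterexample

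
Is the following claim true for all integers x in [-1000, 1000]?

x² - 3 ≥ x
The claim fails at x = 0:
x = 0: LHS = 0² - 3 = -3; -3 ≥ 0 — FAILS

Because a single integer refutes it, the statement is false.

Answer: False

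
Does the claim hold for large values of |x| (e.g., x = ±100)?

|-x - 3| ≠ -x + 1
x = 100: LHS = |-100 - 3| = |-103| = 103, RHS = -100 + 1 = -99; 103 ≠ -99 — holds
x = -100: LHS = |-(-100) - 3| = |97| = 97, RHS = -(-100) + 1 = 101; 97 ≠ 101 — holds

Answer: Yes, holds for both x = 100 and x = -100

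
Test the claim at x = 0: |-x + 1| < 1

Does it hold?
x = 0: LHS = |-0 + 1| = |1| = 1; 1 < 1 — FAILS

The relation fails at x = 0, so x = 0 is a counterexample.

Answer: No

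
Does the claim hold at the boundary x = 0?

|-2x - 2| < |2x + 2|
x = 0: LHS = |-2·0 - 2| = |-2| = 2, RHS = |2·0 + 2| = |2| = 2; 2 < 2 — FAILS

The relation fails at x = 0, so x = 0 is a counterexample.

Answer: No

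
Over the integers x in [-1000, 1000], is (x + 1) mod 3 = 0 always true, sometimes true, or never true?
Holds at x = -1: LHS = ((-1) + 1) mod 3 = 0 mod 3 = 0; 0 = 0 — holds
Fails at x = 0: LHS = (0 + 1) mod 3 = 1 mod 3 = 1; 1 = 0 — FAILS
It is satisfied by some integers in the range but not all.

Answer: Sometimes true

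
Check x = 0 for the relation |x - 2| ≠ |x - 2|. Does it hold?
x = 0: LHS = |0 - 2| = |-2| = 2, RHS = |0 - 2| = |-2| = 2; 2 ≠ 2 — FAILS

The relation fails at x = 0, so x = 0 is a counterexample.

Answer: No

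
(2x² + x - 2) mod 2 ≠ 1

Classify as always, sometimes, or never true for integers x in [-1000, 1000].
Holds at x = 0: LHS = (2·0² + 0 - 2) mod 2 = (-2) mod 2 = 0; 0 ≠ 1 — holds
Fails at x = 1: LHS = (2·1² + 1 - 2) mod 2 = 1 mod 2 = 1; 1 ≠ 1 — FAILS
It is satisfied by some integers in the range but not all.

Answer: Sometimes true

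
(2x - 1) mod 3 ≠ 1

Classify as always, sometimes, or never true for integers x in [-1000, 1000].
Holds at x = 0: LHS = (2·0 - 1) mod 3 = (-1) mod 3 = 2; 2 ≠ 1 — holds
Fails at x = 1: LHS = (2·1 - 1) mod 3 = 1 mod 3 = 1; 1 ≠ 1 — FAILS
It is satisfied by some integers in the range but not all.

Answer: Sometimes true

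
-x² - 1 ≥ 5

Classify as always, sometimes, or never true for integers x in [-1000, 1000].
Over all integers in [-1000, 1000], LHS − RHS is largest at x = 0, where it equals -6:
x = 0: LHS = -0² - 1 = -1; -1 ≥ 5 — FAILS
At the ends of the range:
x = -1000: LHS = -(-1000)² - 1 = -1000001; -1000001 ≥ 5 — FAILS
x = 1000: LHS = -1000² - 1 = -1000001; -1000001 ≥ 5 — FAILS
Hence LHS − RHS is never zero or positive, i.e. LHS < RHS throughout, so the claimed relation (≥) fails for every integer in [-1000, 1000].

No integer in the range satisfies it.

Answer: Never true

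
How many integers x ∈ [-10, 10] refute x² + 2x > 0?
Counterexamples in [-10, 10]: {-2, -1, 0}.

Counting them gives 3 values.

Answer: 3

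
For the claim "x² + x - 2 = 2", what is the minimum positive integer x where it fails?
Testing positive integers:
x = 1: LHS = 1² + 1 - 2 = 0; 0 = 2 — FAILS  ← smallest positive counterexample

Answer: x = 1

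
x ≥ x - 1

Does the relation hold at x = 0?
x = 0: RHS = 0 - 1 = -1; 0 ≥ -1 — holds

The relation is satisfied at x = 0.

Answer: Yes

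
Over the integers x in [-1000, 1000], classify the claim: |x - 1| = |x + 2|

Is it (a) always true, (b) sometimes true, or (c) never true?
Track d = LHS − RHS over the integers in [-1000, 1000]. Equality would need d = 0, but d changes sign only between consecutive integers, jumping over 0:
x = -1: LHS = |(-1) - 1| = |-2| = 2, RHS = |(-1) + 2| = |1| = 1; 2 = 1 — FAILS  (d = 1)
x = 0: LHS = |0 - 1| = |-1| = 1, RHS = |0 + 2| = |2| = 2; 1 = 2 — FAILS  (d = -1)
Away from these crossings d keeps a constant sign, and checking every integer in [-1000, 1000] confirms d ≠ 0 throughout. Hence the two sides are never equal, so the claimed relation (=) fails for every integer in [-1000, 1000].

No integer in the range satisfies it.

Answer: Never true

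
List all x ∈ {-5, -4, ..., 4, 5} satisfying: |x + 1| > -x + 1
Holds for: {1, 2, 3, 4, 5}
Fails for: {-5, -4, -3, -2, -1, 0}

Answer: {1, 2, 3, 4, 5}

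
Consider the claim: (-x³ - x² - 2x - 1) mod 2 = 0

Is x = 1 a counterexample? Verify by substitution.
Substitute x = 1 into the relation:
x = 1: LHS = (-1³ - 1² - 2·1 - 1) mod 2 = (-5) mod 2 = 1; 1 = 0 — FAILS

Since the claim fails at x = 1, this value is a counterexample.

Answer: Yes, x = 1 is a counterexample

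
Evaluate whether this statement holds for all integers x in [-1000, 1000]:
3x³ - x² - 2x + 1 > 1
The claim fails at x = 0:
x = 0: LHS = 3·0³ - 0² - 2·0 + 1 = 1; 1 > 1 — FAILS

Because a single integer refutes it, the statement is false.

Answer: False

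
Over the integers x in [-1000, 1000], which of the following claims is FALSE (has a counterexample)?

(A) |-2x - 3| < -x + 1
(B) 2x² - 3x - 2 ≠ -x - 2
(A) x = 0: LHS = |-2·0 - 3| = |-3| = 3, RHS = -0 + 1 = 1; 3 < 1 — FAILS
(B) x = 0: LHS = 2·0² - 3·0 - 2 = -2, RHS = -0 - 2 = -2; -2 ≠ -2 — FAILS

Answer: Both A and B are false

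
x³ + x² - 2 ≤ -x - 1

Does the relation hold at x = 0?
x = 0: LHS = 0³ + 0² - 2 = -2, RHS = -0 - 1 = -1; -2 ≤ -1 — holds

The relation is satisfied at x = 0.

Answer: Yes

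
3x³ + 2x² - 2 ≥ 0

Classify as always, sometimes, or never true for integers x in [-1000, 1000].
Holds at x = 1: LHS = 3·1³ + 2·1² - 2 = 3; 3 ≥ 0 — holds
Fails at x = 0: LHS = 3·0³ + 2·0² - 2 = -2; -2 ≥ 0 — FAILS
It is satisfied by some integers in the range but not all.

Answer: Sometimes true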